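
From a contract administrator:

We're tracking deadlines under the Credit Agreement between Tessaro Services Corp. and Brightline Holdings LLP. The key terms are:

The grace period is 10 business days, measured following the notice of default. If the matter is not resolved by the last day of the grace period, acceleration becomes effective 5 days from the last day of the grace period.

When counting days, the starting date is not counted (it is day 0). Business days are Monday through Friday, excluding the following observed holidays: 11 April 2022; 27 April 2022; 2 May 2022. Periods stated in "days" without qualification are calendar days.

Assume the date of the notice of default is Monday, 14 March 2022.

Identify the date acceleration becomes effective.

2 April 2022

The last day of the grace period: counting 10 business days from Monday, 14 March 2022 (Mar 15, Mar 16, Mar 17, Mar 18, Mar 21, Mar 22, Mar 23, Mar 24, Mar 25, Mar 28, skipping weekends) reaches Monday, 28 March 2022.
The date acceleration becomes effective: 5 calendar days after 28 March 2022 is 2 April 2022.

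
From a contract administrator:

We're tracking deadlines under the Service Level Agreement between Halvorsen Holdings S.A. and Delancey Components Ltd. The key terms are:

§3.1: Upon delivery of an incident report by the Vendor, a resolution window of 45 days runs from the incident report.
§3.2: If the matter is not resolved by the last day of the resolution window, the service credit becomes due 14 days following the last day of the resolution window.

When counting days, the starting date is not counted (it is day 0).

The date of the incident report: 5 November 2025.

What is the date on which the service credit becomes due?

3 January 2026

The last day of the resolution window: 45 calendar days after 5 November 2025 is 20 December 2025.
The date on which the service credit becomes due: 20 December 2025 + 14 days = 3 January 2026.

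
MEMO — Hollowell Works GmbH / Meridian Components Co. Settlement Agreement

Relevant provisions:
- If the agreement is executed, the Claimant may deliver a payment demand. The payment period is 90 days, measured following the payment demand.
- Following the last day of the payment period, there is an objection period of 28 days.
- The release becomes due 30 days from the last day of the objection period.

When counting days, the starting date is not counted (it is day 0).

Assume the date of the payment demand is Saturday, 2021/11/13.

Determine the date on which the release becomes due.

The last day of the payment period: 90 calendar days after 2021/11/13 is 2022/02/11.
The last day of the objection period: 28 calendar days after 2022/02/11 is 2022/03/11.
The date on which the release becomes due: 2022/03/11 + 30 days = 2022/04/10.

2022/04/10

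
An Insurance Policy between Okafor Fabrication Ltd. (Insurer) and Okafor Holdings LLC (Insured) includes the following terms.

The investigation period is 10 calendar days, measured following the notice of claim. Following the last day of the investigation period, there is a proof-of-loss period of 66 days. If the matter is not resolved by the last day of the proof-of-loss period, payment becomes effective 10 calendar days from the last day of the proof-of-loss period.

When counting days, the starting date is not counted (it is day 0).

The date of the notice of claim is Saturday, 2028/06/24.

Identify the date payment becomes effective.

Adding 10 calendar days to 2028/06/24 gives 2028/07/04, which is the last day of the investigation period.
The last day of the proof-of-loss period: 66 calendar days after 2028/07/04 is 2028/09/08.
Adding 10 calendar days to 2028/09/08 gives 2028/09/18, which is the date payment becomes effective.

2028/09/18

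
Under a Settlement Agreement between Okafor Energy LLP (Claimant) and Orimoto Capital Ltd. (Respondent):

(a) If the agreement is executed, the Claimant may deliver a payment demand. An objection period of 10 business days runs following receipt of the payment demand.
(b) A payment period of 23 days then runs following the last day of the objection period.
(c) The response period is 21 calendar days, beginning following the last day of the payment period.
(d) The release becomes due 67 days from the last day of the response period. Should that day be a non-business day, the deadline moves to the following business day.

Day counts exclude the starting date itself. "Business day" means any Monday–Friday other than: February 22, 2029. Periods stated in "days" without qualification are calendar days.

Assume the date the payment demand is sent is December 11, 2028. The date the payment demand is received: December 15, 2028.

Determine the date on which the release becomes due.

The last day of the objection period: counting 10 business days from Friday, December 15, 2028 (Dec 18, Dec 19, Dec 20, Dec 21, Dec 22, Dec 25, Dec 26, Dec 27, Dec 28, Dec 29, skipping weekends) reaches Friday, December 29, 2028.
The last day of the payment period: December 29, 2028 + 23 days = January 21, 2029.
The last day of the response period: 21 calendar days after January 21, 2029 is February 11, 2029.
Adding 67 calendar days to February 11, 2029 gives April 19, 2029, which is the date on which the release becomes due. April 19, 2029 is a Thursday and is not a listed holiday, so no roll-forward applies.

April 19, 2029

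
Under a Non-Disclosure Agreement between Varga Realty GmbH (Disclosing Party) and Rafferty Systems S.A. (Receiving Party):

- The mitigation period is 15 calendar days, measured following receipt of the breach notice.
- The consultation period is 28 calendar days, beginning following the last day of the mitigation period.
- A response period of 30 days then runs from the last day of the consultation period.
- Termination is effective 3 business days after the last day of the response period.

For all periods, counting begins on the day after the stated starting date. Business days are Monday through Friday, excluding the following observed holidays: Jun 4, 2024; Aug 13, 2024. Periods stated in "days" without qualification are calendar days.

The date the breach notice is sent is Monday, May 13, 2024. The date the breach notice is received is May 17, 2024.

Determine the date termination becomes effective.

Aug 1, 2024

Adding 15 calendar days to May 17, 2024 gives Jun 1, 2024, which is the last day of the mitigation period.
The last day of the consultation period: Jun 1, 2024 + 28 days = Jun 29, 2024.
The last day of the response period: 30 calendar days after Jun 29, 2024 is Jul 29, 2024.
The date termination becomes effective: counting 3 business days from Monday, Jul 29, 2024 (Jul 30, Jul 31, Aug 1, skipping weekends) reaches Thursday, Aug 1, 2024.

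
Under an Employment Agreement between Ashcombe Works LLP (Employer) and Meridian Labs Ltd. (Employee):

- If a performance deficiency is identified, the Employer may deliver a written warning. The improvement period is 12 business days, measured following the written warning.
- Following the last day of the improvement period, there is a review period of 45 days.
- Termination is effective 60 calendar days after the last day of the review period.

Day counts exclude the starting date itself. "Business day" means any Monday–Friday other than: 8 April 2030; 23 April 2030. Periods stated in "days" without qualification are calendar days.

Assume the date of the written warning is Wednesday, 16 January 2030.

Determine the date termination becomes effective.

17 May 2030

The last day of the improvement period: 12 business days after Wednesday, 16 January 2030, skipping weekends — Jan 17, Jan 18, Jan 21, Jan 22, …, Jan 30, Jan 31, Feb 1 — lands on Friday, 1 February 2030.
The last day of the review period: 45 calendar days after 1 February 2030 is 18 March 2030.
Adding 60 calendar days to 18 March 2030 gives 17 May 2030, which is the date termination becomes effective.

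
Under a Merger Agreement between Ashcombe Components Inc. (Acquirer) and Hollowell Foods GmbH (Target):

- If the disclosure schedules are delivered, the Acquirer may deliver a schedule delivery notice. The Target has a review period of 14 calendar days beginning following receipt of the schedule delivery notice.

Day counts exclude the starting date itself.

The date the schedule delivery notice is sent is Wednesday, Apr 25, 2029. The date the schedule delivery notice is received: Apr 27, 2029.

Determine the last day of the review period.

The last day of the review period: 14 calendar days after Apr 27, 2029 is May 11, 2029.

May 11, 2029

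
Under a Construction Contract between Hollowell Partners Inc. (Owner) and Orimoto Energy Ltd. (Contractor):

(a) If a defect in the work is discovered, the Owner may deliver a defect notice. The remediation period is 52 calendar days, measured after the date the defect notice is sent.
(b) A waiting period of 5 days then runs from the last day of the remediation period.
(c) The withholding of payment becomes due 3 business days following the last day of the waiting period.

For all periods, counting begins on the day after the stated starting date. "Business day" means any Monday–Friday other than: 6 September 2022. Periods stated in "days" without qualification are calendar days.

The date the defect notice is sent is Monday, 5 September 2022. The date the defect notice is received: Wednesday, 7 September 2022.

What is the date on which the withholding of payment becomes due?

The last day of the remediation period: 5 September 2022 + 52 days = 27 October 2022.
The last day of the waiting period: 27 October 2022 + 5 days = 1 November 2022.
The date on which the withholding of payment becomes due: counting 3 business days from Tuesday, 1 November 2022 (Nov 2, Nov 3, Nov 4, skipping weekends) reaches Friday, 4 November 2022.

4 November 2022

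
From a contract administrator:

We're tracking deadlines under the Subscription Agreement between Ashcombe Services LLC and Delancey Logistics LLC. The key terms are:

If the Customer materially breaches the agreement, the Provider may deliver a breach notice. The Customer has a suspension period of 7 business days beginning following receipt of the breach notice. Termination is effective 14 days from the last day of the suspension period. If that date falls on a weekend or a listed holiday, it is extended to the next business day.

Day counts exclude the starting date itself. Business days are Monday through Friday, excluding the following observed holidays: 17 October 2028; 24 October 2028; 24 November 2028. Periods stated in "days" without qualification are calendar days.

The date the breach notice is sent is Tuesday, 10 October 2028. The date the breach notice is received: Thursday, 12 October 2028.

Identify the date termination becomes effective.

The last day of the suspension period: 7 business days after Thursday, 12 October 2028, skipping weekends and the listed holidays on Oct 17, Oct 24 — Oct 13, Oct 16, Oct 18, Oct 19, Oct 20, Oct 23, Oct 25 — lands on Wednesday, 25 October 2028.
The date termination becomes effective: 14 calendar days after 25 October 2028 is 8 November 2028. 8 November 2028 is a Wednesday and is not a listed holiday, so no roll-forward applies.

8 November 2028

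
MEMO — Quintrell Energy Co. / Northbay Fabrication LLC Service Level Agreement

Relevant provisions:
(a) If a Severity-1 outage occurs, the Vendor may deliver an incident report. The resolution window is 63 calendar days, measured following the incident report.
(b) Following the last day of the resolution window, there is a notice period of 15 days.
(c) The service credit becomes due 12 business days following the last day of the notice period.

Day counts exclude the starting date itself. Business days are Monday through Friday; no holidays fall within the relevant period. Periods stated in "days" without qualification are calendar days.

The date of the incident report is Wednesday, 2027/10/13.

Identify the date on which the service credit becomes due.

Adding 63 calendar days to 2027/10/13 gives 2027/12/15, which is the last day of the resolution window.
The last day of the notice period: 2027/12/15 + 15 days = 2027/12/30.
The date on which the service credit becomes due: counting 12 business days from Thursday, 2027/12/30 (Dec 31, Jan 3, Jan 4, Jan 5, …, Jan 13, Jan 14, Jan 17, skipping weekends) reaches Monday, 2028/01/17.

2028/01/17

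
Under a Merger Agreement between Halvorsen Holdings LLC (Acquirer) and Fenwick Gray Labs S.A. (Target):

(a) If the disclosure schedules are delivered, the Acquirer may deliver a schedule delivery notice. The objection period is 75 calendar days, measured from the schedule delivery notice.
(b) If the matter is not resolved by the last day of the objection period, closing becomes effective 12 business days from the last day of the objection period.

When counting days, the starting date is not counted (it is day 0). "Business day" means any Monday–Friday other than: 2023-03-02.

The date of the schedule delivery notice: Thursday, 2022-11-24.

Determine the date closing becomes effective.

2023-02-23

The last day of the objection period: 75 calendar days after 2022-11-24 is 2023-02-07.
From Tuesday, 2023-02-07, 12 business days (Feb 8, Feb 9, Feb 10, Feb 13, …, Feb 21, Feb 22, Feb 23, skipping weekends) brings us to Thursday, 2023-02-23, which is the date closing becomes effective.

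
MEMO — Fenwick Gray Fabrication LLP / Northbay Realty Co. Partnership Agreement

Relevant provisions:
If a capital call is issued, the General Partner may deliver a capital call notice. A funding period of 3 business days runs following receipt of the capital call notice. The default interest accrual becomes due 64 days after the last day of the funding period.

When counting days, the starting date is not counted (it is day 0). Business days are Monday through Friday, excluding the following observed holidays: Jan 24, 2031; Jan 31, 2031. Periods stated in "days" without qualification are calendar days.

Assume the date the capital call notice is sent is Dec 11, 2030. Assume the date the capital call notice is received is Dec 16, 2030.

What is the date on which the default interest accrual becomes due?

Feb 21, 2031

From Monday, Dec 16, 2030, 3 business days (Dec 17, Dec 18, Dec 19, skipping weekends) brings us to Thursday, Dec 19, 2030, which is the last day of the funding period.
The date on which the default interest accrual becomes due: 64 calendar days after Dec 19, 2030 is Feb 21, 2031.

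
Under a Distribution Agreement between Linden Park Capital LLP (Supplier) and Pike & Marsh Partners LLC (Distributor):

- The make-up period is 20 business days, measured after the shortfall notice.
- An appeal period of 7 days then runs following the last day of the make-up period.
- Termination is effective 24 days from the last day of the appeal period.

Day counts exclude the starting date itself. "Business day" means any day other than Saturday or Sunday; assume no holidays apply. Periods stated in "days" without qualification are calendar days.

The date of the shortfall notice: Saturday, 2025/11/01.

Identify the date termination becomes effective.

From Saturday, 2025/11/01, 20 business days (Nov 3, Nov 4, Nov 5, Nov 6, …, Nov 26, Nov 27, Nov 28, skipping weekends) brings us to Friday, 2025/11/28, which is the last day of the make-up period.
The last day of the appeal period: 2025/11/28 + 7 days = 2025/12/05.
Adding 24 calendar days to 2025/12/05 gives 2025/12/29, which is the date termination becomes effective.

2025/12/29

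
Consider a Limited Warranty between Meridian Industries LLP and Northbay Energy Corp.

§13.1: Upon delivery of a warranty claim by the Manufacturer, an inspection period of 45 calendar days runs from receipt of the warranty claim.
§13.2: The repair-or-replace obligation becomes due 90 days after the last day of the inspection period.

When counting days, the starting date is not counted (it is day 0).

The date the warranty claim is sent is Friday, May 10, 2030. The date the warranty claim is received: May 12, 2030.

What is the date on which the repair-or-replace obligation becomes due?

September 24, 2030

The last day of the inspection period: May 12, 2030 + 45 days = June 26, 2030.
The date on which the repair-or-replace obligation becomes due: 90 calendar days after June 26, 2030 is September 24, 2030.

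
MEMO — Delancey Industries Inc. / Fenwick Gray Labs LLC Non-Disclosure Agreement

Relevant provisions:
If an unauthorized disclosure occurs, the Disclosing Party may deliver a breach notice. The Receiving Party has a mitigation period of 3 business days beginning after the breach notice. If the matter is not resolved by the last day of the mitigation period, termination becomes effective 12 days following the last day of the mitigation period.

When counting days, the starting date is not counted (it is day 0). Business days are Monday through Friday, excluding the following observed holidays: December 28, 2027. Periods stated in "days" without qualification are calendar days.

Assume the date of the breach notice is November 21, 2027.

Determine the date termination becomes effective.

From Sunday, November 21, 2027, 3 business days (Nov 22, Nov 23, Nov 24, skipping weekends) brings us to Wednesday, November 24, 2027, which is the last day of the mitigation period.
Adding 12 calendar days to November 24, 2027 gives December 6, 2027, which is the date termination becomes effective.

December 6, 2027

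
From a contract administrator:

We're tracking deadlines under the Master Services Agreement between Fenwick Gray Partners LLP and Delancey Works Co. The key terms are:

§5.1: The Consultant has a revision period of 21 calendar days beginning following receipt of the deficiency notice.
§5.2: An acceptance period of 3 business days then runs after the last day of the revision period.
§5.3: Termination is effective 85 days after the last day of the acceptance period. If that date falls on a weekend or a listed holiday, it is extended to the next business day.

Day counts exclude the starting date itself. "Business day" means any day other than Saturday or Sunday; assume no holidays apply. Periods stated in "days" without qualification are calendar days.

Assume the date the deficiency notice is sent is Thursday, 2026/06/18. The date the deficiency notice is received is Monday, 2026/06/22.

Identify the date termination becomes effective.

2026/10/09

The last day of the revision period: 21 calendar days after 2026/06/22 is 2026/07/13.
The last day of the acceptance period: 3 business days after Monday, 2026/07/13, skipping weekends — Jul 14, Jul 15, Jul 16 — lands on Thursday, 2026/07/16.
Adding 85 calendar days to 2026/07/16 gives 2026/10/09, which is the date termination becomes effective. 2026/10/09 is a Friday, so no roll-forward applies.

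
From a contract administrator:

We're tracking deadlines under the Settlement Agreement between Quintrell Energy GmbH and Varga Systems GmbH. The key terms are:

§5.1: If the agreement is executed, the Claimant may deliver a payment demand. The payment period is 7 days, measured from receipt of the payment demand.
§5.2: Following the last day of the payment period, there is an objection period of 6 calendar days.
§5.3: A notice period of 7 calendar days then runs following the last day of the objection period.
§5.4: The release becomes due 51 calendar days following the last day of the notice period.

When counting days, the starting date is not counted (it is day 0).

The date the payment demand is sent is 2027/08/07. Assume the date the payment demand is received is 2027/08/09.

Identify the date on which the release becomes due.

2027/10/19

The last day of the payment period: 2027/08/09 + 7 days = 2027/08/16.
The last day of the objection period: 2027/08/16 + 6 days = 2027/08/22.
Adding 7 calendar days to 2027/08/22 gives 2027/08/29, which is the last day of the notice period.
The date on which the release becomes due: 51 calendar days after 2027/08/29 is 2027/10/19.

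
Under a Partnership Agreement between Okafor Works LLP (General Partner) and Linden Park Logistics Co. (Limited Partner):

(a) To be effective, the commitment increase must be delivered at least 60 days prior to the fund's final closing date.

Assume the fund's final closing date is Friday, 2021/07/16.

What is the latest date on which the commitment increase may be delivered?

Counting back 60 calendar days from 2021/07/16 gives 2021/05/17.

2021/05/17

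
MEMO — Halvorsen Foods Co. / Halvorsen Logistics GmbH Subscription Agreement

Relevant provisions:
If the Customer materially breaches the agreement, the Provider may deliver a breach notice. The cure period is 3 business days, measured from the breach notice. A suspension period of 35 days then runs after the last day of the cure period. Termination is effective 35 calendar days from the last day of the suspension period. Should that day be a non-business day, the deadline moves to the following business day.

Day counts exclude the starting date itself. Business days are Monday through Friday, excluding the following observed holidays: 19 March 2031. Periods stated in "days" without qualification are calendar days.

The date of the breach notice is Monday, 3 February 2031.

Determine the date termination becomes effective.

17 April 2031

The last day of the cure period: counting 3 business days from Monday, 3 February 2031 (Feb 4, Feb 5, Feb 6, skipping weekends) reaches Thursday, 6 February 2031.
Adding 35 calendar days to 6 February 2031 gives 13 March 2031, which is the last day of the suspension period.
The date termination becomes effective: 35 calendar days after 13 March 2031 is 17 April 2031. 17 April 2031 is a Thursday and is not a listed holiday, so no roll-forward applies.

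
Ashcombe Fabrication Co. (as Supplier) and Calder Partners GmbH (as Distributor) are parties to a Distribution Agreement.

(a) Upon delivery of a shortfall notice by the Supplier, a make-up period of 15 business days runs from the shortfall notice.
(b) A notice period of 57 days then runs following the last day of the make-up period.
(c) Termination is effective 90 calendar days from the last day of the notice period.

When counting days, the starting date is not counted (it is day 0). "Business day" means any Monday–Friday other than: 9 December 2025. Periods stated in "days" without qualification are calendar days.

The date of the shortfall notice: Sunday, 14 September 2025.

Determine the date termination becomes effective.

27 February 2026

The last day of the make-up period: 15 business days after Sunday, 14 September 2025, skipping weekends — Sep 15, Sep 16, Sep 17, Sep 18, …, Oct 1, Oct 2, Oct 3 — lands on Friday, 3 October 2025.
The last day of the notice period: 57 calendar days after 3 October 2025 is 29 November 2025.
The date termination becomes effective: 29 November 2025 + 90 days = 27 February 2026.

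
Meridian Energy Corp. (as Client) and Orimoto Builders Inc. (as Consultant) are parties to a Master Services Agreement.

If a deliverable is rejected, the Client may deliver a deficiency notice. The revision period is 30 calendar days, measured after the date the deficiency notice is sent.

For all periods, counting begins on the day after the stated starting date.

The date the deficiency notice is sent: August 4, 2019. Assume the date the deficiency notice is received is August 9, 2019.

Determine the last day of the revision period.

September 3, 2019

Adding 30 calendar days to August 4, 2019 gives September 3, 2019, which is the last day of the revision period.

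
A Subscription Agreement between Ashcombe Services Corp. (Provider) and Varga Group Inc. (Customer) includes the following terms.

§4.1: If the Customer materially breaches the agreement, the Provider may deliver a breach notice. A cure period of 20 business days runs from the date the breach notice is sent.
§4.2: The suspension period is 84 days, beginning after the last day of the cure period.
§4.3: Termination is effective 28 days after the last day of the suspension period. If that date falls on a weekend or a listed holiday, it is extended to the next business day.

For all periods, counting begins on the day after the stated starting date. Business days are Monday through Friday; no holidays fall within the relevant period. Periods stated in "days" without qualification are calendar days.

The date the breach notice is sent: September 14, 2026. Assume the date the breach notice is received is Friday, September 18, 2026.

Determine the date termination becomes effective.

The last day of the cure period: counting 20 business days from Monday, September 14, 2026 (Sep 15, Sep 16, Sep 17, Sep 18, …, Oct 8, Oct 9, Oct 12, skipping weekends) reaches Monday, October 12, 2026.
The last day of the suspension period: October 12, 2026 + 84 days = January 4, 2027.
The date termination becomes effective: 28 calendar days after January 4, 2027 is February 1, 2027. February 1, 2027 is a Monday, so no roll-forward applies.

February 1, 2027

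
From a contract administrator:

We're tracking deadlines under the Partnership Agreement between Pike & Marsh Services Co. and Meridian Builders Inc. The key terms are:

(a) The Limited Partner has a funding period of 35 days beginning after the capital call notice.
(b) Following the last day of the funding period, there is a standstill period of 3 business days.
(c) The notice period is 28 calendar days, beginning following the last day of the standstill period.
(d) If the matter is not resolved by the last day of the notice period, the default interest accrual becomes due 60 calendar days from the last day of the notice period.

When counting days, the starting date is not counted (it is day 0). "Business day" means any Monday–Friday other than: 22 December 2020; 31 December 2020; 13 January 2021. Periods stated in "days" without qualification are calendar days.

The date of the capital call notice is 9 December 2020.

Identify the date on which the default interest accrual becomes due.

Adding 35 calendar days to 9 December 2020 gives 13 January 2021, which is the last day of the funding period.
From Wednesday, 13 January 2021, 3 business days (Jan 14, Jan 15, Jan 18, skipping weekends) brings us to Monday, 18 January 2021, which is the last day of the standstill period.
The last day of the notice period: 18 January 2021 + 28 days = 15 February 2021.
Adding 60 calendar days to 15 February 2021 gives 16 April 2021, which is the date on which the default interest accrual becomes due.

16 April 2021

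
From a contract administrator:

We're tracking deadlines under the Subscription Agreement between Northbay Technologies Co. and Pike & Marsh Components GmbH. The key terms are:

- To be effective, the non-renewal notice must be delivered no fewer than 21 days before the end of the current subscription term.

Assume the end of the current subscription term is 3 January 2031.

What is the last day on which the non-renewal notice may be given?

3 January 2031 minus 21 days is 13 December 2030.

13 December 2030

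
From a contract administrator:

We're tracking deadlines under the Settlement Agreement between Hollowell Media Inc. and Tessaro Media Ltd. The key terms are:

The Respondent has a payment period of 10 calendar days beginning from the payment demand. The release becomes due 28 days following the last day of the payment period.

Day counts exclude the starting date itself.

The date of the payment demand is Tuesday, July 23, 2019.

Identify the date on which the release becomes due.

Adding 10 calendar days to July 23, 2019 gives August 2, 2019, which is the last day of the payment period.
The date on which the release becomes due: 28 calendar days after August 2, 2019 is August 30, 2019.

August 30, 2019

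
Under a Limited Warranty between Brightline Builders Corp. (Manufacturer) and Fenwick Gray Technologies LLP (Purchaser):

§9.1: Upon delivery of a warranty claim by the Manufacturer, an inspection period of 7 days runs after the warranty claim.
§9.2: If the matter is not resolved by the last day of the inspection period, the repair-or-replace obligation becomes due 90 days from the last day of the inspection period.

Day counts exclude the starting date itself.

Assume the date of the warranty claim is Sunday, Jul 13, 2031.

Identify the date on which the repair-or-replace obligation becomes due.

The last day of the inspection period: Jul 13, 2031 + 7 days = Jul 20, 2031.
The date on which the repair-or-replace obligation becomes due: Jul 20, 2031 + 90 days = Oct 18, 2031.

Oct 18, 2031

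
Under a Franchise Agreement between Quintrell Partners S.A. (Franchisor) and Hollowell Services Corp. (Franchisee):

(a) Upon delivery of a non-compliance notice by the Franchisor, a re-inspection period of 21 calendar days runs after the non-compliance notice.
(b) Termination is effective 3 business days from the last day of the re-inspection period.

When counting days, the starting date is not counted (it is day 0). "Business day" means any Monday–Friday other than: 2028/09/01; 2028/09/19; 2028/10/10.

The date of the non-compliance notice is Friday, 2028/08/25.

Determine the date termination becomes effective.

The last day of the re-inspection period: 21 calendar days after 2028/08/25 is 2028/09/15.
The date termination becomes effective: 3 business days after Friday, 2028/09/15, skipping weekends and the listed holiday on Sep 19 — Sep 18, Sep 20, Sep 21 — lands on Thursday, 2028/09/21.

2028/09/21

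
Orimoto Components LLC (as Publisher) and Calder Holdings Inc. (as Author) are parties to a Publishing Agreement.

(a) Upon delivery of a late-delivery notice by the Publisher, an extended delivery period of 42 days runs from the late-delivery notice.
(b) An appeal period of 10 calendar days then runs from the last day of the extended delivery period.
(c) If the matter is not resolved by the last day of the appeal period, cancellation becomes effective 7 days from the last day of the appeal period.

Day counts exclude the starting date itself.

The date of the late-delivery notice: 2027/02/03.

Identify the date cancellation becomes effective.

Adding 42 calendar days to 2027/02/03 gives 2027/03/17, which is the last day of the extended delivery period.
The last day of the appeal period: 2027/03/17 + 10 days = 2027/03/27.
The date cancellation becomes effective: 2027/03/27 + 7 days = 2027/04/03.

2027/04/03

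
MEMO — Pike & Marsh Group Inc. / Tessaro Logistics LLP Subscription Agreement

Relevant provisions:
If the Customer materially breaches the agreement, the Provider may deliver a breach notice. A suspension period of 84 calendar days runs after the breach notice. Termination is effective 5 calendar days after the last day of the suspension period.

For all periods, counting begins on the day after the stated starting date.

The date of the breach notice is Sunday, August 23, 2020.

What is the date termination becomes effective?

The last day of the suspension period: 84 calendar days after August 23, 2020 is November 15, 2020.
The date termination becomes effective: 5 calendar days after November 15, 2020 is November 20, 2020.

November 20, 2020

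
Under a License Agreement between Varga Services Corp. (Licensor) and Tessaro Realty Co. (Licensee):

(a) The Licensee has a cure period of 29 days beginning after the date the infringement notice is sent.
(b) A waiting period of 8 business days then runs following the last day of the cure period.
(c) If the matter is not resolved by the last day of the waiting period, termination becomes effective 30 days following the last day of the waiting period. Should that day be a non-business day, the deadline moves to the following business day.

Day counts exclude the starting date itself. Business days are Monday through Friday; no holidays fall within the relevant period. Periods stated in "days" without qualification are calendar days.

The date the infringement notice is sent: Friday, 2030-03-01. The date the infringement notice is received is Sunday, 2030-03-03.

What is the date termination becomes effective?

The last day of the cure period: 29 calendar days after 2030-03-01 is 2030-03-30.
The last day of the waiting period: counting 8 business days from Saturday, 2030-03-30 (Apr 1, Apr 2, Apr 3, Apr 4, Apr 5, Apr 8, Apr 9, Apr 10, skipping weekends) reaches Wednesday, 2030-04-10.
The date termination becomes effective: 30 calendar days after 2030-04-10 is 2030-05-10. 2030-05-10 is a Friday, so no roll-forward applies.

2030-05-10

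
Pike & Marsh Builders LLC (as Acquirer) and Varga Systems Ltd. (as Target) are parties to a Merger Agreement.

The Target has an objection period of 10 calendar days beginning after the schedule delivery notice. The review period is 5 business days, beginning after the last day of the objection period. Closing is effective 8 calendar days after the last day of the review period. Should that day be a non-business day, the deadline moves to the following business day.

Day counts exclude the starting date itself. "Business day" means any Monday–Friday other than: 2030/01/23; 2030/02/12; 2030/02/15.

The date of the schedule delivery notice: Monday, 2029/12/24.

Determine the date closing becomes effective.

2030/01/18

The last day of the objection period: 2029/12/24 + 10 days = 2030/01/03.
The last day of the review period: counting 5 business days from Thursday, 2030/01/03 (Jan 4, Jan 7, Jan 8, Jan 9, Jan 10, skipping weekends) reaches Thursday, 2030/01/10.
The date closing becomes effective: 8 calendar days after 2030/01/10 is 2030/01/18. 2030/01/18 is a Friday and is not a listed holiday, so no roll-forward applies.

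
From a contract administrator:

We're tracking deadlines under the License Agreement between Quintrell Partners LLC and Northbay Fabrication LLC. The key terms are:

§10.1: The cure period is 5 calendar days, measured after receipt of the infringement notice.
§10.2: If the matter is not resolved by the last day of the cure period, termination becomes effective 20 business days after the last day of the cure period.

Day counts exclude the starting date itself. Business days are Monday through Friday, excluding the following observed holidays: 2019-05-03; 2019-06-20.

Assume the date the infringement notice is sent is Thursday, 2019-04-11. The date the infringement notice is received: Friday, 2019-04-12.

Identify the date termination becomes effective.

2019-05-16

The last day of the cure period: 5 calendar days after 2019-04-12 is 2019-04-17.
From Wednesday, 2019-04-17, 20 business days (Apr 18, Apr 19, Apr 22, Apr 23, …, May 14, May 15, May 16, skipping weekends and the listed holiday on May 3) brings us to Thursday, 2019-05-16, which is the date termination becomes effective.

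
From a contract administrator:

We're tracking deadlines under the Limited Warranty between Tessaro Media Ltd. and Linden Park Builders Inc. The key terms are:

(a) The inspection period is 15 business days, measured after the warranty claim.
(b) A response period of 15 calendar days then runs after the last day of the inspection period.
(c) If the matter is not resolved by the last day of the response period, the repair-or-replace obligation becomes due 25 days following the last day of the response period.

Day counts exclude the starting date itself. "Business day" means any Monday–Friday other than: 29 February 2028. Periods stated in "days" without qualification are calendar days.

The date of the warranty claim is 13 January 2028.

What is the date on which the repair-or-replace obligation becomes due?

The last day of the inspection period: 15 business days after Thursday, 13 January 2028, skipping weekends — Jan 14, Jan 17, Jan 18, Jan 19, …, Feb 1, Feb 2, Feb 3 — lands on Thursday, 3 February 2028.
The last day of the response period: 15 calendar days after 3 February 2028 is 18 February 2028.
The date on which the repair-or-replace obligation becomes due: 25 calendar days after 18 February 2028 is 14 March 2028.

14 March 2028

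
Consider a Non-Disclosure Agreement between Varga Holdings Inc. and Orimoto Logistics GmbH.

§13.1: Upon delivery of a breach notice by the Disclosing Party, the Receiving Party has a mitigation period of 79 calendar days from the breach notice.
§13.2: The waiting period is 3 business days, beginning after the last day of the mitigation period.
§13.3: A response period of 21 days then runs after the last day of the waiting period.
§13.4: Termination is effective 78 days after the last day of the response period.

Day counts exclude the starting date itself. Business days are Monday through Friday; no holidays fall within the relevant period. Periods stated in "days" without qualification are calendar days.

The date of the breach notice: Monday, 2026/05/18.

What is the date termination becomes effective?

The last day of the mitigation period: 79 calendar days after 2026/05/18 is 2026/08/05.
The last day of the waiting period: counting 3 business days from Wednesday, 2026/08/05 (Aug 6, Aug 7, Aug 10, skipping weekends) reaches Monday, 2026/08/10.
Adding 21 calendar days to 2026/08/10 gives 2026/08/31, which is the last day of the response period.
Adding 78 calendar days to 2026/08/31 gives 2026/11/17, which is the date termination becomes effective.

2026/11/17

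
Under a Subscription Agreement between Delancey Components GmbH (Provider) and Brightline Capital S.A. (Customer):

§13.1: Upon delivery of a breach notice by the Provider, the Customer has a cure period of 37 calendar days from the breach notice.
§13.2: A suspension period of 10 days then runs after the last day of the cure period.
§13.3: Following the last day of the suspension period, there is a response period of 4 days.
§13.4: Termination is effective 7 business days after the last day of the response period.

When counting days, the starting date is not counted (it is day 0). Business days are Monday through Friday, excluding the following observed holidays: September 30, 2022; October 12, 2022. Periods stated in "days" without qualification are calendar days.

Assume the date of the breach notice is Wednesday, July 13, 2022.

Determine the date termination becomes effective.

September 13, 2022

Adding 37 calendar days to July 13, 2022 gives August 19, 2022, which is the last day of the cure period.
Adding 10 calendar days to August 19, 2022 gives August 29, 2022, which is the last day of the suspension period.
The last day of the response period: August 29, 2022 + 4 days = September 2, 2022.
The date termination becomes effective: counting 7 business days from Friday, September 2, 2022 (Sep 5, Sep 6, Sep 7, Sep 8, Sep 9, Sep 12, Sep 13, skipping weekends) reaches Tuesday, September 13, 2022.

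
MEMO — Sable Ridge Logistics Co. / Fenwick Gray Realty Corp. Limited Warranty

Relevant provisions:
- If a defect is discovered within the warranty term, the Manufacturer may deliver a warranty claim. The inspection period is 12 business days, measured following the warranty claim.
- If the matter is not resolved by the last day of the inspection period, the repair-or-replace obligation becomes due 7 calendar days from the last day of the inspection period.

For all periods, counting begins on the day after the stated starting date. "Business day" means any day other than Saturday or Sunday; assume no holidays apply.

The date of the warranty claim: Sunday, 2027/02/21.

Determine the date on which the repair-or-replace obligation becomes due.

From Sunday, 2027/02/21, 12 business days (Feb 22, Feb 23, Feb 24, Feb 25, …, Mar 5, Mar 8, Mar 9, skipping weekends) brings us to Tuesday, 2027/03/09, which is the last day of the inspection period.
The date on which the repair-or-replace obligation becomes due: 7 calendar days after 2027/03/09 is 2027/03/16.

2027/03/16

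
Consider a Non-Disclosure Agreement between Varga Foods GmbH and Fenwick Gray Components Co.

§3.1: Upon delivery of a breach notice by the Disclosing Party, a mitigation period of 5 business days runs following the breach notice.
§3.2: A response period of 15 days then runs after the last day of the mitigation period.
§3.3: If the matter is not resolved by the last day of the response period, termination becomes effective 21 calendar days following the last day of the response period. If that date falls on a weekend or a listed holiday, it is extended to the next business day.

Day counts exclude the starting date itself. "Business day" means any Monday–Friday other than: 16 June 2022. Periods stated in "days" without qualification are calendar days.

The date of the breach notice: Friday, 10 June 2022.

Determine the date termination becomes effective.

The last day of the mitigation period: 5 business days after Friday, 10 June 2022, skipping weekends and the listed holiday on Jun 16 — Jun 13, Jun 14, Jun 15, Jun 17, Jun 20 — lands on Monday, 20 June 2022.
Adding 15 calendar days to 20 June 2022 gives 5 July 2022, which is the last day of the response period.
The date termination becomes effective: 21 calendar days after 5 July 2022 is 26 July 2022. 26 July 2022 is a Tuesday and is not a listed holiday, so no roll-forward applies.

26 July 2022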